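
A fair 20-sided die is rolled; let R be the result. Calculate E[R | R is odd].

Given R is odd, R is equally likely to be any of {1, 3, 5, 7, 9, 11, 13, 15, 17, 19}.
E[R | R is odd] = (1 + 3 + 5 + 7 + 9 + 11 + 13 + 15 + 17 + 19) / 10 = 10.

10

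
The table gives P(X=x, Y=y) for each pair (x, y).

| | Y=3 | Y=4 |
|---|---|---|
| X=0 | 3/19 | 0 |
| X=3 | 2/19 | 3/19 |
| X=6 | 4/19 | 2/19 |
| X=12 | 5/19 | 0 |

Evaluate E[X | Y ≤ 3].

45/7

P(Y ≤ 3) = 14/19.
Σ X·P over the event = 0·(3/19) + 3·(2/19) + 6·(4/19) + 12·(5/19) = 90/19.
E[X | Y ≤ 3] = (90/19) / (14/19) = 45/7.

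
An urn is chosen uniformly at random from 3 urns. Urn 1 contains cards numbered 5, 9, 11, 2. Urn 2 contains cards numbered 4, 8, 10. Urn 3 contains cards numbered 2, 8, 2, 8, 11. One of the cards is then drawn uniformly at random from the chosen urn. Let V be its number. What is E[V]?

1217/180

E[V | urn 1] = (5+9+11+2)/4 = 27/4.
E[V | urn 2] = (4+8+10)/3 = 22/3.
E[V | urn 3] = (2+8+2+8+11)/5 = 31/5.
By the law of total expectation,
E[V] = (1/3)·(27/4) + (1/3)·(22/3) + (1/3)·(31/5) = 1217/180.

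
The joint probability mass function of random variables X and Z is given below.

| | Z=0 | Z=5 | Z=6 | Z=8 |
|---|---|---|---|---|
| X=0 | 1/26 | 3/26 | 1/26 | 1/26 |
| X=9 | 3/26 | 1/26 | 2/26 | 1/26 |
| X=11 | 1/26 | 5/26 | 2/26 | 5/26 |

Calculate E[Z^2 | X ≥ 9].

P(X ≥ 9) = 10/13.
Σ Z^2·P over the event = 0·(3/26) + 25·(1/26) + 36·(2/26) + 64·(1/26) + 0·(1/26) + 25·(5/26) + 36·(2/26) + 64·(5/26) = 339/13.
E[Z^2 | X ≥ 9] = (339/13) / (10/13) = 339/10.

339/10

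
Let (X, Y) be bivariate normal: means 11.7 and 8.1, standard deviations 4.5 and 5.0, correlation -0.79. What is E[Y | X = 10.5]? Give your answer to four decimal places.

E[Y | X=x] = μ_Y + ρ(σ_Y/σ_X)(x − μ_X) for jointly normal variables.
E[Y | X=10.5] = 8.1 + (-0.79)·(5.0/4.5)·(10.5 − (11.7)) = 8.1 + (-0.87778)·(-1.2) = 9.1533.

9.1533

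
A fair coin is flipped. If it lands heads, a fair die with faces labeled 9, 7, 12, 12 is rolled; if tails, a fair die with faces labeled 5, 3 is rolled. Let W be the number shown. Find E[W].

E[W | heads] = (9+7+12+12)/4 = 10.
E[W | tails] = (5+3)/2 = 4.
By the law of total expectation,
E[W] = (1/2)·(10) + (1/2)·(4) = 7.

7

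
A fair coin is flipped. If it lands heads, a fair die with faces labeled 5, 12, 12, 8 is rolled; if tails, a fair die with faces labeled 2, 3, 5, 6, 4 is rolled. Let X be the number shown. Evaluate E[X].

E[X | heads] = (5+12+12+8)/4 = 37/4.
E[X | tails] = (2+3+5+6+4)/5 = 4.
E[X] = (1/2)·(37/4) + (1/2)·(4) = 53/8.

53/8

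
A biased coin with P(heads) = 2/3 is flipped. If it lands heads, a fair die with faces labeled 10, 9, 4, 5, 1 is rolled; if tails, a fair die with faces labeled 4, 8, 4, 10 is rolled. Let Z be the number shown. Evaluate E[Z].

E[Z | heads] = (10+9+4+5+1)/5 = 29/5.
E[Z | tails] = (4+8+4+10)/4 = 13/2.
By the law of total expectation,
E[Z] = (2/3)·(29/5) + (1/3)·(13/2) = 181/30.

181/30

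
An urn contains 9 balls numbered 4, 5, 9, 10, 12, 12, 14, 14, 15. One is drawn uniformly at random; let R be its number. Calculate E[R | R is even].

11

P(R is even) = 2/3.
Σ over the event: 4·1/9 + 10·1/9 + 12·2/9 + 14·2/9 = 22/3.
E[R | R is even] = (22/3) / (2/3) = 11.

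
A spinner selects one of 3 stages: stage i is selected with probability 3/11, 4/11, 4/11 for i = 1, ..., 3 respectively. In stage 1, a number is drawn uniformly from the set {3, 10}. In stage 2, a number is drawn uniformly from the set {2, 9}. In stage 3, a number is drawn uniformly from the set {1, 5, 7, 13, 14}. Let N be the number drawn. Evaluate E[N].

147/22

E[N | stage 1] = (3+10)/2 = 13/2.
E[N | stage 2] = (2+9)/2 = 11/2.
E[N | stage 3] = (1+5+7+13+14)/5 = 8.
By the law of total expectation,
E[N] = (3/11)·(13/2) + (4/11)·(11/2) + (4/11)·(8) = 147/22.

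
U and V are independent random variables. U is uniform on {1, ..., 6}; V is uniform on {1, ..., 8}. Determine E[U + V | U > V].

7

P(U > V) = 5/16.
Summing (U+V)·P(x,y) over outcomes with U > V gives 35/16.
E[U + V | U > V] = (35/16) / (5/16) = 7.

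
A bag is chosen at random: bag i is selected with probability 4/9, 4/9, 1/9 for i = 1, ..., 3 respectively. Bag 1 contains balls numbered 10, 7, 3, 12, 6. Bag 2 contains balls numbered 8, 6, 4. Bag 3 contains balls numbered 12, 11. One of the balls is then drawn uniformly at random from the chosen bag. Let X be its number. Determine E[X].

E[X | bag 1] = (10+7+3+12+6)/5 = 38/5.
E[X | bag 2] = (8+6+4)/3 = 6.
E[X | bag 3] = (12+11)/2 = 23/2.
By the law of total expectation,
E[X] = (4/9)·(38/5) + (4/9)·(6) + (1/9)·(23/2) = 659/90.

659/90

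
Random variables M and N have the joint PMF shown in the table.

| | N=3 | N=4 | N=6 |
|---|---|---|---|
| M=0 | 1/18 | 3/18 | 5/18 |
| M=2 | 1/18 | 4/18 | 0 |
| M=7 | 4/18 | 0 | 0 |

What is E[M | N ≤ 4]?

38/13

P(N ≤ 4) = 13/18.
Summing M·P(M=x,N=y) over the conditioning event gives 19/9.
E[M | N ≤ 4] = (19/9) / (13/18) = 38/13.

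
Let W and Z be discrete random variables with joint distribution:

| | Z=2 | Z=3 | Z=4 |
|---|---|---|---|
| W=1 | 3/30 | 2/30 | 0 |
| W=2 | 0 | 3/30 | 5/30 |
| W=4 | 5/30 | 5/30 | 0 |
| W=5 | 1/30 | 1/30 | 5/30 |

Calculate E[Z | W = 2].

29/8

P(W = 2) = 4/15.
Σ Z·P over the event = 3·(3/30) + 4·(5/30) = 29/30.
E[Z | W = 2] = (29/30) / (4/15) = 29/8.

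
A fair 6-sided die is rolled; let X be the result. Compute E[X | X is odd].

Given X is odd, X is equally likely to be any of {1, 3, 5}.
E[X | X is odd] = (1 + 3 + 5) / 3 = 3.

3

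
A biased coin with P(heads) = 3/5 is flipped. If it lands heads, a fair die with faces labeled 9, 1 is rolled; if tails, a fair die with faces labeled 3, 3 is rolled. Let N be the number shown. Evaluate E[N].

21/5

E[N | heads] = (9+1)/2 = 5.
E[N | tails] = (3+3)/2 = 3.
E[N] = (3/5)·(5) + (2/5)·(3) = 21/5.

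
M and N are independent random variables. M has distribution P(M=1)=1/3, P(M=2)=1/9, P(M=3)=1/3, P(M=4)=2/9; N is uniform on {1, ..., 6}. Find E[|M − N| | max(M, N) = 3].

16/13

P(max(M, N) = 3) = 13/54.
Summing |M−N|·P(x,y) over outcomes with max(M, N) = 3 gives 8/27.
E[|M − N| | max(M, N) = 3] = (8/27) / (13/54) = 16/13.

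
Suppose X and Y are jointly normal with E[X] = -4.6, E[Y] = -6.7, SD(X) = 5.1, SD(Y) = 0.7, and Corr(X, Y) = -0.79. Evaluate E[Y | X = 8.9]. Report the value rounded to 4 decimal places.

The regression of Y on X has slope ρ·σ_Y/σ_X and passes through (μ_X, μ_Y).
E[Y | X=8.9] = -6.7 + (-0.79)·(0.7/5.1)·(8.9 − (-4.6)) = -6.7 + (-0.10843)·(13.5) = -8.1638.

-8.1638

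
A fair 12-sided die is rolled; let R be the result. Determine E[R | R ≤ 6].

7/2

Given R ≤ 6, R is equally likely to be any of {1, 2, 3, 4, 5, 6}.
E[R | R ≤ 6] = (1 + 2 + 3 + 4 + 5 + 6) / 6 = 7/2.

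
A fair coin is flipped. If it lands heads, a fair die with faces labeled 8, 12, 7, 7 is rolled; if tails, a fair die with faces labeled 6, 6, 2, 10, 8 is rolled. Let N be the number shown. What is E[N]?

E[N | heads] = (8+12+7+7)/4 = 17/2.
E[N | tails] = (6+6+2+10+8)/5 = 32/5.
By the law of total expectation,
E[N] = (1/2)·(17/2) + (1/2)·(32/5) = 149/20.

149/20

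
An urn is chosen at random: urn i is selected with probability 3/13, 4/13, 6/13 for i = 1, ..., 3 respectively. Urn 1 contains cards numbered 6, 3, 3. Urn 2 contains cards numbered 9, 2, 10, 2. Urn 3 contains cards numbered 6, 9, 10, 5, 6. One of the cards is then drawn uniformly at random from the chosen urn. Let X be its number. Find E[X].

E[X | urn 1] = (6+3+3)/3 = 4.
E[X | urn 2] = (9+2+10+2)/4 = 23/4.
E[X | urn 3] = (6+9+10+5+6)/5 = 36/5.
By the law of total expectation,
E[X] = (3/13)·(4) + (4/13)·(23/4) + (6/13)·(36/5) = 391/65.

391/65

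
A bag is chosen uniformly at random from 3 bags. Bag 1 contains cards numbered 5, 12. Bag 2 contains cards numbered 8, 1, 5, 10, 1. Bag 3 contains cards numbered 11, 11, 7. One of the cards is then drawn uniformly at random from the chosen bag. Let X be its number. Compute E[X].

E[X | bag 1] = (5+12)/2 = 17/2.
E[X | bag 2] = (8+1+5+10+1)/5 = 5.
E[X | bag 3] = (11+11+7)/3 = 29/3.
By the law of total expectation,
E[X] = (1/3)·(17/2) + (1/3)·(5) + (1/3)·(29/3) = 139/18.

139/18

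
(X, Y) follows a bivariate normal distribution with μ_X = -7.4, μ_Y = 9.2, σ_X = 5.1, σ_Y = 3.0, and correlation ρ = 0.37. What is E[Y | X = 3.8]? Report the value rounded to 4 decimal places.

11.6376

For a bivariate normal, E[Y | X=x] = μ_Y + ρ·(σ_Y/σ_X)·(x − μ_X).
E[Y | X=3.8] = 9.2 + (0.37)·(3.0/5.1)·(3.8 − (-7.4)) = 9.2 + (0.217647)·(11.2) = 11.6376.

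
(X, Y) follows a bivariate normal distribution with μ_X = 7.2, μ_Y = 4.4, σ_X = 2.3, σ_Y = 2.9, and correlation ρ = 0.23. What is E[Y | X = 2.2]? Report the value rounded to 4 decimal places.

E[Y | X=x] = μ_Y + ρ(σ_Y/σ_X)(x − μ_X) for jointly normal variables.
E[Y | X=2.2] = 4.4 + (0.23)·(2.9/2.3)·(2.2 − (7.2)) = 4.4 + (0.29)·(-5) = 2.9500.

2.9500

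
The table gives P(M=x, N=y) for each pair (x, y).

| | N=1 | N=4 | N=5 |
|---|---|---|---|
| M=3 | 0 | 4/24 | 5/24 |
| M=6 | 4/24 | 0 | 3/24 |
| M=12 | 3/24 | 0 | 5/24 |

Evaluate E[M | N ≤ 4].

72/11

P(N ≤ 4) = 11/24.
Σ M·P over the event = 3·(4/24) + 6·(4/24) + 12·(3/24) = 3.
E[M | N ≤ 4] = (3) / (11/24) = 72/11.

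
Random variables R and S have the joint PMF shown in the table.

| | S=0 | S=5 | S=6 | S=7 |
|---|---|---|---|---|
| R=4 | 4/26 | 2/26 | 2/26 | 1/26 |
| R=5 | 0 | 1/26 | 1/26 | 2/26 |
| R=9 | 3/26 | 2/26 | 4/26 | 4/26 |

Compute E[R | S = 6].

P(S = 6) = 7/26.
Summing R·P(R=x,S=y) over the conditioning event gives 49/26.
E[R | S = 6] = (49/26) / (7/26) = 7.

7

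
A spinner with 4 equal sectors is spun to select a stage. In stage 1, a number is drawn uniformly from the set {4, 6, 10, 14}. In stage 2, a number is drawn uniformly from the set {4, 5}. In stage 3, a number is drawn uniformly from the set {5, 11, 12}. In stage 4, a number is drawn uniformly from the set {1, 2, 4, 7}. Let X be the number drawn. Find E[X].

155/24

E[X | stage 1] = (4+6+10+14)/4 = 17/2.
E[X | stage 2] = (4+5)/2 = 9/2.
E[X | stage 3] = (5+11+12)/3 = 28/3.
E[X | stage 4] = (1+2+4+7)/4 = 7/2.
E[X] = (1/4)·(17/2) + (1/4)·(9/2) + (1/4)·(28/3) + (1/4)·(7/2) = 155/24.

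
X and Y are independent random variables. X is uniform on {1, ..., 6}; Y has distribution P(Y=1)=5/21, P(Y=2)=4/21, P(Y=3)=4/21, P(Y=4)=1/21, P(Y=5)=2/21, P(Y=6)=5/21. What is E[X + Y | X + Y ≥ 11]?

137/12

P(X + Y ≥ 11) = 2/21.
Summing (X+Y)·P(x,y) over outcomes with X + Y ≥ 11 gives 137/126.
E[X + Y | X + Y ≥ 11] = (137/126) / (2/21) = 137/12.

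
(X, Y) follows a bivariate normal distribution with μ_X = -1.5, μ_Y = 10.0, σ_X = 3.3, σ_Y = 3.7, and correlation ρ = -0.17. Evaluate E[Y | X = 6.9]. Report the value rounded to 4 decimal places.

The regression of Y on X has slope ρ·σ_Y/σ_X and passes through (μ_X, μ_Y).
E[Y | X=6.9] = 10.0 + (-0.17)·(3.7/3.3)·(6.9 − (-1.5)) = 10.0 + (-0.19061)·(8.4) = 8.3989.

8.3989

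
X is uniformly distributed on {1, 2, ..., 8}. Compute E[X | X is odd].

4

Given X is odd, X is equally likely to be any of {1, 3, 5, 7}.
E[X | X is odd] = (1 + 3 + 5 + 7) / 4 = 4.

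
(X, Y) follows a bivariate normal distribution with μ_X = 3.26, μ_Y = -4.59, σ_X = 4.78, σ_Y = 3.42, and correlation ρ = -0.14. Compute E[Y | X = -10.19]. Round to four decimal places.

The regression of Y on X has slope ρ·σ_Y/σ_X and passes through (μ_X, μ_Y).
E[Y | X=-10.19] = -4.59 + (-0.14)·(3.42/4.78)·(-10.19 − (3.26)) = -4.59 + (-0.10017)·(-13.45) = -3.2427.

-3.2427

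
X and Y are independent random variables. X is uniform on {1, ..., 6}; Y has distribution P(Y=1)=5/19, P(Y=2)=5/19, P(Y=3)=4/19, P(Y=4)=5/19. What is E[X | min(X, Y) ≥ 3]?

9/2

P(min(X, Y) ≥ 3) = 6/19.
Summing X·P(x,y) over outcomes with min(X, Y) ≥ 3 gives 27/19.
E[X | min(X, Y) ≥ 3] = (27/19) / (6/19) = 9/2.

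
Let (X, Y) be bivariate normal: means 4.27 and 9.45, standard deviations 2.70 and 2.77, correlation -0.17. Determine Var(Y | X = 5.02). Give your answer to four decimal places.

7.4512

For a bivariate normal, Var(Y | X=x) = σ_Y²(1 − ρ²).
Var(Y | X=5.02) = (2.77)²·(1 − (-0.17)²) = 7.6729·0.9711 = 7.4512.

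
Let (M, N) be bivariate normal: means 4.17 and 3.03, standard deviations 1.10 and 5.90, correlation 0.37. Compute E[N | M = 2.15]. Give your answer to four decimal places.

E[N | M=x] = μ_N + ρ(σ_N/σ_M)(x − μ_M) for jointly normal variables.
E[N | M=2.15] = 3.03 + (0.37)·(5.90/1.10)·(2.15 − (4.17)) = 3.03 + (1.98455)·(-2.02) = -0.9788.

-0.9788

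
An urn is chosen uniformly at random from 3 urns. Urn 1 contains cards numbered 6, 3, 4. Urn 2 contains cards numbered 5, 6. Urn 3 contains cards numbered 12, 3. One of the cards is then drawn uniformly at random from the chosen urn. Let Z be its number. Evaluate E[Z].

E[Z | urn 1] = (6+3+4)/3 = 13/3.
E[Z | urn 2] = (5+6)/2 = 11/2.
E[Z | urn 3] = (12+3)/2 = 15/2.
E[Z] = (1/3)·(13/3) + (1/3)·(11/2) + (1/3)·(15/2) = 52/9.

52/9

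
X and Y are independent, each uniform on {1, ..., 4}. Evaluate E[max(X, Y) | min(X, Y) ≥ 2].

31/9

Outcomes with min(X, Y) ≥ 2: (2,2), (2,3), (2,4), (3,2), (3,3), (3,4), (4,2), (4,3), (4,4), each with probability 1/16.
E[max(X, Y) | min(X, Y) ≥ 2] = (2 + 3 + 4 + 3 + 3 + 4 + 4 + 4 + 4) / 9 = 31/9.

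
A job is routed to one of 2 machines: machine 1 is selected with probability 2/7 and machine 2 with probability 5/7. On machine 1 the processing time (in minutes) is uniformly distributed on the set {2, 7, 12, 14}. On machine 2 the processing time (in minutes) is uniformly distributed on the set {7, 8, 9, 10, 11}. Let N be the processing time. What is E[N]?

125/14

E[N | machine 1] = (2+7+12+14)/4 = 35/4.
E[N | machine 2] = (7+8+9+10+11)/5 = 9.
By the law of total expectation,
E[N] = (2/7)·(35/4) + (5/7)·(9) = 125/14.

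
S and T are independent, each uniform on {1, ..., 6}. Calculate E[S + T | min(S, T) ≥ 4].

Outcomes with min(S, T) ≥ 4: (4,4), (4,5), (4,6), (5,4), (5,5), (5,6), (6,4), (6,5), (6,6), each with probability 1/36.
E[S + T | min(S, T) ≥ 4] = (8 + 9 + 10 + 9 + 10 + 11 + 10 + 11 + 12) / 9 = 10.

10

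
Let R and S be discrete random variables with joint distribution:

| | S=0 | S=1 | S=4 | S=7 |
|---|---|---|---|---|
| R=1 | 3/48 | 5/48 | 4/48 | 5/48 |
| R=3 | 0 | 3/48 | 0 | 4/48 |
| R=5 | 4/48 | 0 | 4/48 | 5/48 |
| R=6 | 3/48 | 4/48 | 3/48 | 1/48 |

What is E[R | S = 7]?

16/5

P(S = 7) = 5/16.
Σ R·P over the event = 1·(5/48) + 3·(4/48) + 5·(5/48) + 6·(1/48) = 1.
E[R | S = 7] = (1) / (5/16) = 16/5.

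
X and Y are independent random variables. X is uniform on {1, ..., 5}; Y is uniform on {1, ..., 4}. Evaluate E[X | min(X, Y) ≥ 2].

7/2

P(min(X, Y) ≥ 2) = 3/5.
Summing X·P(x,y) over outcomes with min(X, Y) ≥ 2 gives 21/10.
E[X | min(X, Y) ≥ 2] = (21/10) / (3/5) = 7/2.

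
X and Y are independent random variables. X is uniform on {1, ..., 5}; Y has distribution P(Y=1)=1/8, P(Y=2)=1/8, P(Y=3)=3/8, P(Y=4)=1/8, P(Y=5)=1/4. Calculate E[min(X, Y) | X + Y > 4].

P(X + Y > 4) = 4/5.
Summing min(X,Y)·P(x,y) over outcomes with X + Y > 4 gives 17/8.
E[min(X, Y) | X + Y > 4] = (17/8) / (4/5) = 85/32.

85/32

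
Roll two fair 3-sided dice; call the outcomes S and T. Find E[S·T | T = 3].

Outcomes with T = 3: (1,3), (2,3), (3,3), each with probability 1/9.
E[S·T | T = 3] = (3 + 6 + 9) / 3 = 6.

6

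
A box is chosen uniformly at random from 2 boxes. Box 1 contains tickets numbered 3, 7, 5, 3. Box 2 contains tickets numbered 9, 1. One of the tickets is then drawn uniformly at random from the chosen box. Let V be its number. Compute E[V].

19/4

E[V | box 1] = (3+7+5+3)/4 = 9/2.
E[V | box 2] = (9+1)/2 = 5.
By the law of total expectation,
E[V] = (1/2)·(9/2) + (1/2)·(5) = 19/4.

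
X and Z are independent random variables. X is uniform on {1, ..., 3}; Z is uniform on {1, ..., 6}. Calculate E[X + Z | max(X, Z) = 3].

Outcomes with max(X, Z) = 3: (1,3), (2,3), (3,1), (3,2), (3,3), each with probability 1/18.
E[X + Z | max(X, Z) = 3] = (4 + 5 + 4 + 5 + 6) / 5 = 24/5.

24/5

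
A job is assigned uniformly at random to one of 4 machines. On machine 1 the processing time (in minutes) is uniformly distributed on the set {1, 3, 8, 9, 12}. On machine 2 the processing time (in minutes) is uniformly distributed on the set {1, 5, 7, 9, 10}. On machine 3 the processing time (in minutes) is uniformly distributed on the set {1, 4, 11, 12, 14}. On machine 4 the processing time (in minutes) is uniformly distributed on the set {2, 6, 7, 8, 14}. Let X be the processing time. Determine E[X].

36/5

E[X | machine 1] = (1+3+8+9+12)/5 = 33/5.
E[X | machine 2] = (1+5+7+9+10)/5 = 32/5.
E[X | machine 3] = (1+4+11+12+14)/5 = 42/5.
E[X | machine 4] = (2+6+7+8+14)/5 = 37/5.
By the law of total expectation,
E[X] = (1/4)·(33/5) + (1/4)·(32/5) + (1/4)·(42/5) + (1/4)·(37/5) = 36/5.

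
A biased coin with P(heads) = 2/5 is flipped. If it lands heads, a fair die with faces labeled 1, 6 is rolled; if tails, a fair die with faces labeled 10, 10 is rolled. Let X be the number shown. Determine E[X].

E[X | heads] = (1+6)/2 = 7/2.
E[X | tails] = (10+10)/2 = 10.
E[X] = (2/5)·(7/2) + (3/5)·(10) = 37/5.

37/5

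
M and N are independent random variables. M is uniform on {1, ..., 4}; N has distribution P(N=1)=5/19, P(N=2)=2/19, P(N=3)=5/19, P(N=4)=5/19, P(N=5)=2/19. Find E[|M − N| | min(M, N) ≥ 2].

43/42

P(min(M, N) ≥ 2) = 21/38.
Summing |M−N|·P(x,y) over outcomes with min(M, N) ≥ 2 gives 43/76.
E[|M − N| | min(M, N) ≥ 2] = (43/76) / (21/38) = 43/42.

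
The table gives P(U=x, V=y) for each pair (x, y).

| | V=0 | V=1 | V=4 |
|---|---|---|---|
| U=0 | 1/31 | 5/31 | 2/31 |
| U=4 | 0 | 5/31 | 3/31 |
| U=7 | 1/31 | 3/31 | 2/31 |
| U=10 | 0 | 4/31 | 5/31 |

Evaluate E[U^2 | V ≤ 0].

P(V ≤ 0) = 2/31.
Σ U^2·P over the event = 0·(1/31) + 49·(1/31) = 49/31.
E[U^2 | V ≤ 0] = (49/31) / (2/31) = 49/2.

49/2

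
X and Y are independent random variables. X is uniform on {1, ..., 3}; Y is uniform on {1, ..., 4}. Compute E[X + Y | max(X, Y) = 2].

P(max(X, Y) = 2) = 1/4.
Summing (X+Y)·P(x,y) over outcomes with max(X, Y) = 2 gives 5/6.
E[X + Y | max(X, Y) = 2] = (5/6) / (1/4) = 10/3.

10/3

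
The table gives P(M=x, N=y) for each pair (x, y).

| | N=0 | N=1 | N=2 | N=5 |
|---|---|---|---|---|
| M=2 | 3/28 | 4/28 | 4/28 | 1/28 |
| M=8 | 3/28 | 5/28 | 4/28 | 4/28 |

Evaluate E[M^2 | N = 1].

112/3

P(N = 1) = 9/28.
Σ M^2·P over the event = 4·(4/28) + 64·(5/28) = 12.
E[M^2 | N = 1] = (12) / (9/28) = 112/3.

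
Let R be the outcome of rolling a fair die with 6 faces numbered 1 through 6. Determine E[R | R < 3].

3/2

Given R < 3, R is equally likely to be any of {1, 2}.
E[R | R < 3] = (1 + 2) / 2 = 3/2.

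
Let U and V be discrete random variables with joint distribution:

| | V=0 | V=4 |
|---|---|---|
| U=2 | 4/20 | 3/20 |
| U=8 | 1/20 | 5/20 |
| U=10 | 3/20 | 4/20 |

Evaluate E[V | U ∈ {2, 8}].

32/13

P(U ∈ {2, 8}) = 13/20.
Σ V·P over the event = 0·(4/20) + 4·(3/20) + 0·(1/20) + 4·(5/20) = 8/5.
E[V | U ∈ {2, 8}] = (8/5) / (13/20) = 32/13.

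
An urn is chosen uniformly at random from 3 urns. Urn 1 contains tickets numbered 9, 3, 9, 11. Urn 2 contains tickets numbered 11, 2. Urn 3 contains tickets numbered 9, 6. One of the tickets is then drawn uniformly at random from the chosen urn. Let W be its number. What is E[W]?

E[W | urn 1] = (9+3+9+11)/4 = 8.
E[W | urn 2] = (11+2)/2 = 13/2.
E[W | urn 3] = (9+6)/2 = 15/2.
E[W] = (1/3)·(8) + (1/3)·(13/2) + (1/3)·(15/2) = 22/3.

22/3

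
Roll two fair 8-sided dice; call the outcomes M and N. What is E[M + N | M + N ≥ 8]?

P(M + N ≥ 8) = 43/64.
Summing (M+N)·P(x,y) over outcomes with M + N ≥ 8 gives 29/4.
E[M + N | M + N ≥ 8] = (29/4) / (43/64) = 464/43.

464/43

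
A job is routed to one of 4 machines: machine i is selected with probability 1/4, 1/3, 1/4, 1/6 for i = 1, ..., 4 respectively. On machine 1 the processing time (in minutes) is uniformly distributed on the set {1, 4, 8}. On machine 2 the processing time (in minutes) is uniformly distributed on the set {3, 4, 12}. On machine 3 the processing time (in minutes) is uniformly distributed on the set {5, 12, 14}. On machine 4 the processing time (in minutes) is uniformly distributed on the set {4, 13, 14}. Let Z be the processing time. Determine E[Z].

15/2

E[Z | machine 1] = (1+4+8)/3 = 13/3.
E[Z | machine 2] = (3+4+12)/3 = 19/3.
E[Z | machine 3] = (5+12+14)/3 = 31/3.
E[Z | machine 4] = (4+13+14)/3 = 31/3.
E[Z] = (1/4)·(13/3) + (1/3)·(19/3) + (1/4)·(31/3) + (1/6)·(31/3) = 15/2.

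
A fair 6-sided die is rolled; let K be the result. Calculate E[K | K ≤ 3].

2

Given K ≤ 3, K is equally likely to be any of {1, 2, 3}.
E[K | K ≤ 3] = (1 + 2 + 3) / 3 = 2.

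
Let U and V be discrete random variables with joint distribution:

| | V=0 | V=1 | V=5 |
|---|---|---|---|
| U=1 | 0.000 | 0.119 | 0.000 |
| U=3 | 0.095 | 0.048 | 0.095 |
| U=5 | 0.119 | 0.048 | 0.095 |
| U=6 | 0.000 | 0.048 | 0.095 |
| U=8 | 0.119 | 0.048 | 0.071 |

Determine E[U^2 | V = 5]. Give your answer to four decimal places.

31.4438

P(V = 5) = 0.356.
Σ U^2·P over the event = 9·(0.095) + 25·(0.095) + 36·(0.095) + 64·(0.071) = 11.194.
E[U^2 | V = 5] = (11.194) / (0.356) = 31.4438.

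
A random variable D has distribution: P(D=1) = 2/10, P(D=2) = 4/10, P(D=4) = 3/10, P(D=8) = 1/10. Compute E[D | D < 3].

P(D < 3) = 3/5.
Σ over the event: 1·1/5 + 2·2/5 = 1.
E[D | D < 3] = (1) / (3/5) = 5/3.

5/3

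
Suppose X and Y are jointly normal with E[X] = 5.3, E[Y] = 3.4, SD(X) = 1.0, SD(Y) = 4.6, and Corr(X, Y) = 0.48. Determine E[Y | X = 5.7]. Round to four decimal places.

4.2832

The regression of Y on X has slope ρ·σ_Y/σ_X and passes through (μ_X, μ_Y).
E[Y | X=5.7] = 3.4 + (0.48)·(4.6/1.0)·(5.7 − (5.3)) = 3.4 + (2.208)·(0.4) = 4.2832.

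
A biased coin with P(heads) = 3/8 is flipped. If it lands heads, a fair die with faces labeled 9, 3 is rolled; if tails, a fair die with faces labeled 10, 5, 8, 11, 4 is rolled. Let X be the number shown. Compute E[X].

E[X | heads] = (9+3)/2 = 6.
E[X | tails] = (10+5+8+11+4)/5 = 38/5.
By the law of total expectation,
E[X] = (3/8)·(6) + (5/8)·(38/5) = 7.

7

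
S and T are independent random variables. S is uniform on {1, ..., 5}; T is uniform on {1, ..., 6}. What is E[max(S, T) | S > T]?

4

Outcomes with S > T: (2,1), (3,1), (3,2), (4,1), (4,2), (4,3), (5,1), (5,2), (5,3), (5,4), each with probability 1/30.
E[max(S, T) | S > T] = (2 + 3 + 3 + 4 + 4 + 4 + 5 + 5 + 5 + 5) / 10 = 4.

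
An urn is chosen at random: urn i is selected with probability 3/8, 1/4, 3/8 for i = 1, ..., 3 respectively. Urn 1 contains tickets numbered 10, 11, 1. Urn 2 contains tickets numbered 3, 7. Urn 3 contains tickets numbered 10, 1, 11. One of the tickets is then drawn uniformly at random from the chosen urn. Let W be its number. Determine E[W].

E[W | urn 1] = (10+11+1)/3 = 22/3.
E[W | urn 2] = (3+7)/2 = 5.
E[W | urn 3] = (10+1+11)/3 = 22/3.
By the law of total expectation,
E[W] = (3/8)·(22/3) + (1/4)·(5) + (3/8)·(22/3) = 27/4.

27/4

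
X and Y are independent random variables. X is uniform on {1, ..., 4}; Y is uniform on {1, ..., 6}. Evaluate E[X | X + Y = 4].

P(X + Y = 4) = 1/8.
Summing X·P(x,y) over outcomes with X + Y = 4 gives 1/4.
E[X | X + Y = 4] = (1/4) / (1/8) = 2.

2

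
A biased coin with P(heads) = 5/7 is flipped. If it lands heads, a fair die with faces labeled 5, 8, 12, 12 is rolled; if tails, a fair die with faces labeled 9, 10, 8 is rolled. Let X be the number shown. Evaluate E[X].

E[X | heads] = (5+8+12+12)/4 = 37/4.
E[X | tails] = (9+10+8)/3 = 9.
E[X] = (5/7)·(37/4) + (2/7)·(9) = 257/28.

257/28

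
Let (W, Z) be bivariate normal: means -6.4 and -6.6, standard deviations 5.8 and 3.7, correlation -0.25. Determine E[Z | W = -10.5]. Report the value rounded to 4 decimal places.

-5.9461

The regression of Z on W has slope ρ·σ_Z/σ_W and passes through (μ_W, μ_Z).
E[Z | W=-10.5] = -6.6 + (-0.25)·(3.7/5.8)·(-10.5 − (-6.4)) = -6.6 + (-0.15948)·(-4.1) = -5.9461.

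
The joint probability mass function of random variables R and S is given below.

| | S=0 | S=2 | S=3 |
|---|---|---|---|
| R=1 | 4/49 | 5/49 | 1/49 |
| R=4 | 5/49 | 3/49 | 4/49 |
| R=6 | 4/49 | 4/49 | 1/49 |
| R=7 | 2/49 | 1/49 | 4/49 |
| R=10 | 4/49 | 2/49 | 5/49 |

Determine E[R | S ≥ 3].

101/15

P(S ≥ 3) = 15/49.
Σ R·P over the event = 1·(1/49) + 4·(4/49) + 6·(1/49) + 7·(4/49) + 10·(5/49) = 101/49.
E[R | S ≥ 3] = (101/49) / (15/49) = 101/15.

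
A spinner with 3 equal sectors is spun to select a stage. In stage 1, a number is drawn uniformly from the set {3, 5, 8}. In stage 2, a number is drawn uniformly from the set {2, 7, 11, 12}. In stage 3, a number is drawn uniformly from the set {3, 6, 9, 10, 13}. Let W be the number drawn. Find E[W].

323/45

E[W | stage 1] = (3+5+8)/3 = 16/3.
E[W | stage 2] = (2+7+11+12)/4 = 8.
E[W | stage 3] = (3+6+9+10+13)/5 = 41/5.
By the law of total expectation,
E[W] = (1/3)·(16/3) + (1/3)·(8) + (1/3)·(41/5) = 323/45.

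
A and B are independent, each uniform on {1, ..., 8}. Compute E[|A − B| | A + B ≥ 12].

P(A + B ≥ 12) = 15/64.
Summing |A−B|·P(x,y) over outcomes with A + B ≥ 12 gives 13/32.
E[|A − B| | A + B ≥ 12] = (13/32) / (15/64) = 26/15.

26/15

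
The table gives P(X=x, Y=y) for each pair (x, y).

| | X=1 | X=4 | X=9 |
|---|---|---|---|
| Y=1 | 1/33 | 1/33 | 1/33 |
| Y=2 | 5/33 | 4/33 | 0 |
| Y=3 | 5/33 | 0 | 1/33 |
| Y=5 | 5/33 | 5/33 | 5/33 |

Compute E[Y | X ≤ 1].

51/16

P(X ≤ 1) = 16/33.
Σ Y·P over the event = 1·(1/33) + 2·(5/33) + 3·(5/33) + 5·(5/33) = 17/11.
E[Y | X ≤ 1] = (17/11) / (16/33) = 51/16.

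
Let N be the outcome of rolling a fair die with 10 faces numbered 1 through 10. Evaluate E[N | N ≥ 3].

Given N ≥ 3, N is equally likely to be any of {3, 4, 5, 6, 7, 8, 9, 10}.
E[N | N ≥ 3] = (3 + 4 + 5 + 6 + 7 + 8 + 9 + 10) / 8 = 13/2.

13/2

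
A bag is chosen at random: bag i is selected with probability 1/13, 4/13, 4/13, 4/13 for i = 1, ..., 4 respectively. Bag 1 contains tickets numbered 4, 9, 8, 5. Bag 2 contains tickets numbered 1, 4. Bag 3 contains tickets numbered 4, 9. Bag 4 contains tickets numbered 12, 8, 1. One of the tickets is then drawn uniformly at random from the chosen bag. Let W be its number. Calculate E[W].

141/26

E[W | bag 1] = (4+9+8+5)/4 = 13/2.
E[W | bag 2] = (1+4)/2 = 5/2.
E[W | bag 3] = (4+9)/2 = 13/2.
E[W | bag 4] = (12+8+1)/3 = 7.
E[W] = (1/13)·(13/2) + (4/13)·(5/2) + (4/13)·(13/2) + (4/13)·(7) = 141/26.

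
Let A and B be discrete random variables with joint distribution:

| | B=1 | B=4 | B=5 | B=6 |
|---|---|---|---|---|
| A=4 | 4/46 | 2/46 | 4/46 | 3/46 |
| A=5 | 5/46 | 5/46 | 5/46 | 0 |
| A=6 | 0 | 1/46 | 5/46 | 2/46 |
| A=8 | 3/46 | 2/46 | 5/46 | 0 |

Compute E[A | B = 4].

11/2

P(B = 4) = 5/23.
Σ A·P over the event = 4·(2/46) + 5·(5/46) + 6·(1/46) + 8·(2/46) = 55/46.
E[A | B = 4] = (55/46) / (5/23) = 11/2.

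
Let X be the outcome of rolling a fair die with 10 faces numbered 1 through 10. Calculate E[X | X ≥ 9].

19/2

Given X ≥ 9, X is equally likely to be any of {9, 10}.
E[X | X ≥ 9] = (9 + 10) / 2 = 19/2.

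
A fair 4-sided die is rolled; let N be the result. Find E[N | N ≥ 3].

7/2

Given N ≥ 3, N is equally likely to be any of {3, 4}.
E[N | N ≥ 3] = (3 + 4) / 2 = 7/2.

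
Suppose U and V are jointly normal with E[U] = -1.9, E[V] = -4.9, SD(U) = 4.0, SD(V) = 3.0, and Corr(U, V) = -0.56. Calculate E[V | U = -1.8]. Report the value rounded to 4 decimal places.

-4.9420

E[V | U=x] = μ_V + ρ(σ_V/σ_U)(x − μ_U) for jointly normal variables.
E[V | U=-1.8] = -4.9 + (-0.56)·(3.0/4.0)·(-1.8 − (-1.9)) = -4.9 + (-0.42)·(0.1) = -4.9420.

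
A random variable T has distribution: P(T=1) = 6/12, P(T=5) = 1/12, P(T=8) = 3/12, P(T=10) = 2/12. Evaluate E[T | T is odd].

P(T is odd) = 7/12.
Σ over the event: 1·1/2 + 5·1/12 = 11/12.
E[T | T is odd] = (11/12) / (7/12) = 11/7.

11/7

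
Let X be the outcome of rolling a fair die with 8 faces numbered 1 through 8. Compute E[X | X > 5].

7

Given X > 5, X is equally likely to be any of {6, 7, 8}.
E[X | X > 5] = (6 + 7 + 8) / 3 = 7.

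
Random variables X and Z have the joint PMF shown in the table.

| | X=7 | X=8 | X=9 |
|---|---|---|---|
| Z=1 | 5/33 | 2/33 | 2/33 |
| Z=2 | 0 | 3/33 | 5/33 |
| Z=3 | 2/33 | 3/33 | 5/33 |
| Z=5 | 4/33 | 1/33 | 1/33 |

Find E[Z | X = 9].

P(X = 9) = 13/33.
Σ Z·P over the event = 1·(2/33) + 2·(5/33) + 3·(5/33) + 5·(1/33) = 32/33.
E[Z | X = 9] = (32/33) / (13/33) = 32/13.

32/13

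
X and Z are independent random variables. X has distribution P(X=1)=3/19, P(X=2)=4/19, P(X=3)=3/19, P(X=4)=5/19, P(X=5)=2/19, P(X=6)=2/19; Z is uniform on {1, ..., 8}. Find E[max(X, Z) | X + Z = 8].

102/19

P(X + Z = 8) = 1/8.
Summing max(X,Z)·P(x,y) over outcomes with X + Z = 8 gives 51/76.
E[max(X, Z) | X + Z = 8] = (51/76) / (1/8) = 102/19.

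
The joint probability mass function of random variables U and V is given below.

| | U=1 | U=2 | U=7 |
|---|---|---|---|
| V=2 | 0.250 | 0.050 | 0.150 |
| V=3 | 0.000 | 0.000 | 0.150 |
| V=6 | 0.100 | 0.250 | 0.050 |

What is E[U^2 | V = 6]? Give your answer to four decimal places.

8.8750

P(V = 6) = 0.400.
Σ U^2·P over the event = 1·(0.100) + 4·(0.250) + 49·(0.050) = 3.550.
E[U^2 | V = 6] = (3.550) / (0.400) = 8.8750.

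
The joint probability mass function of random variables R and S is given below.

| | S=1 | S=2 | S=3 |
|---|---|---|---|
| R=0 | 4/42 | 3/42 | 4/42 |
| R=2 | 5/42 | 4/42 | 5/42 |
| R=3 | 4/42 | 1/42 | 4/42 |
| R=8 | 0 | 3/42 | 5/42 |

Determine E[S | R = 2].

P(R = 2) = 1/3.
Σ S·P over the event = 1·(5/42) + 2·(4/42) + 3·(5/42) = 2/3.
E[S | R = 2] = (2/3) / (1/3) = 2.

2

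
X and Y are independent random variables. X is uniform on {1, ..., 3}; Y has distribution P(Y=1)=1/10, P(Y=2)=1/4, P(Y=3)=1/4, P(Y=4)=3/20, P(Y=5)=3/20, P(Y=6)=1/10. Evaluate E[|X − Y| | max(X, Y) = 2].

P(max(X, Y) = 2) = 1/5.
Summing |X−Y|·P(x,y) over outcomes with max(X, Y) = 2 gives 7/60.
E[|X − Y| | max(X, Y) = 2] = (7/60) / (1/5) = 7/12.

7/12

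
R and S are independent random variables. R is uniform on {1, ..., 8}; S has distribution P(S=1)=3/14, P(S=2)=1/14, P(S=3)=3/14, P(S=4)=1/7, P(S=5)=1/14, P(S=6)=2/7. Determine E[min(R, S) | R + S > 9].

P(R + S > 9) = 37/112.
Summing min(R,S)·P(x,y) over outcomes with R + S > 9 gives 43/28.
E[min(R, S) | R + S > 9] = (43/28) / (37/112) = 172/37.

172/37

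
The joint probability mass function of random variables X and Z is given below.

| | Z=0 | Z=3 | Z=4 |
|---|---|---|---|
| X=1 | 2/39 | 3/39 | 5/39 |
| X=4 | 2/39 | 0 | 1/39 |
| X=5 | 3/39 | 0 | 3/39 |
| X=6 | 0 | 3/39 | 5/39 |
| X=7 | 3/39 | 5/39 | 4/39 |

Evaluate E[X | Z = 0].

23/5

P(Z = 0) = 10/39.
Σ X·P over the event = 1·(2/39) + 4·(2/39) + 5·(3/39) + 7·(3/39) = 46/39.
E[X | Z = 0] = (46/39) / (10/39) = 23/5.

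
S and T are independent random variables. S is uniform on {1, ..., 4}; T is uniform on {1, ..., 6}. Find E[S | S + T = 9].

7/2

P(S + T = 9) = 1/12.
Summing S·P(x,y) over outcomes with S + T = 9 gives 7/24.
E[S | S + T = 9] = (7/24) / (1/12) = 7/2.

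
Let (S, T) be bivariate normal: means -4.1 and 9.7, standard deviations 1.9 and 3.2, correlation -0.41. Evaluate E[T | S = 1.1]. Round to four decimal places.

6.1093

For a bivariate normal, E[T | S=x] = μ_T + ρ·(σ_T/σ_S)·(x − μ_S).
E[T | S=1.1] = 9.7 + (-0.41)·(3.2/1.9)·(1.1 − (-4.1)) = 9.7 + (-0.690526)·(5.2) = 6.1093.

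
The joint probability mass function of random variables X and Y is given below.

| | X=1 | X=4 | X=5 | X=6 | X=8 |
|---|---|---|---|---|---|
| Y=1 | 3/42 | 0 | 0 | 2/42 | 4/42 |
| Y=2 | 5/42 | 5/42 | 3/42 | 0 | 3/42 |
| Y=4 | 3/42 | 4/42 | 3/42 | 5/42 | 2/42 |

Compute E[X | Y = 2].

P(Y = 2) = 8/21.
Σ X·P over the event = 1·(5/42) + 4·(5/42) + 5·(3/42) + 8·(3/42) = 32/21.
E[X | Y = 2] = (32/21) / (8/21) = 4.

4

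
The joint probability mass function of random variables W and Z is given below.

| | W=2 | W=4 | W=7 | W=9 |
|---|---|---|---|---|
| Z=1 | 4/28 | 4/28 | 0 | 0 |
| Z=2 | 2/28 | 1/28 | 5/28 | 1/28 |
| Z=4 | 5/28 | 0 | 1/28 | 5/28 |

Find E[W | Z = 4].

62/11

P(Z = 4) = 11/28.
Σ W·P over the event = 2·(5/28) + 7·(1/28) + 9·(5/28) = 31/14.
E[W | Z = 4] = (31/14) / (11/28) = 62/11.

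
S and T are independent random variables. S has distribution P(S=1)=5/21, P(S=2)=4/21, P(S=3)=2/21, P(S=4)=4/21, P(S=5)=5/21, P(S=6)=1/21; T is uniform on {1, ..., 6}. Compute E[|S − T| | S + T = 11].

1

P(S + T = 11) = 1/21.
Summing |S−T|·P(x,y) over outcomes with S + T = 11 gives 1/21.
E[|S − T| | S + T = 11] = (1/21) / (1/21) = 1.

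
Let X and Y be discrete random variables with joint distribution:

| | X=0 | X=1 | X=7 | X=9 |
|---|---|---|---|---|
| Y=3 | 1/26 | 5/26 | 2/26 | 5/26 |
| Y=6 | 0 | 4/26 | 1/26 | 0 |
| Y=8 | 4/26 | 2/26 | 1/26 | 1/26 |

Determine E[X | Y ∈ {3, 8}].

P(Y ∈ {3, 8}) = 21/26.
Σ X·P over the event = 0·(1/26) + 0·(4/26) + 1·(5/26) + 1·(2/26) + 7·(2/26) + 7·(1/26) + 9·(5/26) + 9·(1/26) = 41/13.
E[X | Y ∈ {3, 8}] = (41/13) / (21/26) = 82/21.

82/21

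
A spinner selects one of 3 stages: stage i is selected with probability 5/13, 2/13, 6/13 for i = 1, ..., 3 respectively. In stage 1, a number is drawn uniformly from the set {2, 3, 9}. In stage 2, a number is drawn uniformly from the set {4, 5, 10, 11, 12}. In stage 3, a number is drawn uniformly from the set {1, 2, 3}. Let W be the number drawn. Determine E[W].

E[W | stage 1] = (2+3+9)/3 = 14/3.
E[W | stage 2] = (4+5+10+11+12)/5 = 42/5.
E[W | stage 3] = (1+2+3)/3 = 2.
E[W] = (5/13)·(14/3) + (2/13)·(42/5) + (6/13)·(2) = 782/195.

782/195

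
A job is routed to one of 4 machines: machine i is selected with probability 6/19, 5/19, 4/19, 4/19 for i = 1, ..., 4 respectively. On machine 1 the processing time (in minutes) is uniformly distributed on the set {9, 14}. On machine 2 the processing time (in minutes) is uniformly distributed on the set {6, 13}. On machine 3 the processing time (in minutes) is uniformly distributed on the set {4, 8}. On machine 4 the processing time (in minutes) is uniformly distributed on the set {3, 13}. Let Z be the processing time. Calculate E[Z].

E[Z | machine 1] = (9+14)/2 = 23/2.
E[Z | machine 2] = (6+13)/2 = 19/2.
E[Z | machine 3] = (4+8)/2 = 6.
E[Z | machine 4] = (3+13)/2 = 8.
E[Z] = (6/19)·(23/2) + (5/19)·(19/2) + (4/19)·(6) + (4/19)·(8) = 345/38.

345/38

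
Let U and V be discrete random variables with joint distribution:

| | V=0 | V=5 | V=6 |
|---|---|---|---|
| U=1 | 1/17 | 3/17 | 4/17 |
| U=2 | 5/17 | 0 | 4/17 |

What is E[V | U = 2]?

P(U = 2) = 9/17.
Σ V·P over the event = 0·(5/17) + 6·(4/17) = 24/17.
E[V | U = 2] = (24/17) / (9/17) = 8/3.

8/3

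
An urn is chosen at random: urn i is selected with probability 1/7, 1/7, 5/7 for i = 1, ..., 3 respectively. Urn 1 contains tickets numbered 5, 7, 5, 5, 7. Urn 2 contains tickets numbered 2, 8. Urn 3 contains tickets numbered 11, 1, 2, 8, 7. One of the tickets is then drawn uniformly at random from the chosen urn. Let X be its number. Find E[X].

E[X | urn 1] = (5+7+5+5+7)/5 = 29/5.
E[X | urn 2] = (2+8)/2 = 5.
E[X | urn 3] = (11+1+2+8+7)/5 = 29/5.
E[X] = (1/7)·(29/5) + (1/7)·(5) + (5/7)·(29/5) = 199/35.

199/35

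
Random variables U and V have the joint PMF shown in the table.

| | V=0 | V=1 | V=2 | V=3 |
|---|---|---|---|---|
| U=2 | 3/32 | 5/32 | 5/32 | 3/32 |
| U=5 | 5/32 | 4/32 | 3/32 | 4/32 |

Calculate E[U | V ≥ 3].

26/7

P(V ≥ 3) = 7/32.
Σ U·P over the event = 2·(3/32) + 5·(4/32) = 13/16.
E[U | V ≥ 3] = (13/16) / (7/32) = 26/7.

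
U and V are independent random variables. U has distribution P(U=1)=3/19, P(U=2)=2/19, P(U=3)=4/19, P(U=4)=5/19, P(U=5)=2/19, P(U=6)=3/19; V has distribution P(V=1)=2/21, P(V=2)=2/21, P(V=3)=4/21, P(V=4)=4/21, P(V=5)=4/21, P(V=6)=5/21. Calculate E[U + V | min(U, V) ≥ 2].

P(min(U, V) ≥ 2) = 16/21.
Summing (U+V)·P(x,y) over outcomes with min(U, V) ≥ 2 gives 2528/399.
E[U + V | min(U, V) ≥ 2] = (2528/399) / (16/21) = 158/19.

158/19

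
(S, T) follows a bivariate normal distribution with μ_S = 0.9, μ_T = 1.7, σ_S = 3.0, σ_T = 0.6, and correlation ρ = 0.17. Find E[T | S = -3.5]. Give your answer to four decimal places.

1.5504

E[T | S=x] = μ_T + ρ(σ_T/σ_S)(x − μ_S) for jointly normal variables.
E[T | S=-3.5] = 1.7 + (0.17)·(0.6/3.0)·(-3.5 − (0.9)) = 1.7 + (0.034)·(-4.4) = 1.5504.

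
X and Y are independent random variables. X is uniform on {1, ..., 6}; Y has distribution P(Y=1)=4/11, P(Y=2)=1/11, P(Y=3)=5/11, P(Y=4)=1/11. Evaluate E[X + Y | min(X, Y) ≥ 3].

P(min(X, Y) ≥ 3) = 4/11.
Summing (X+Y)·P(x,y) over outcomes with min(X, Y) ≥ 3 gives 92/33.
E[X + Y | min(X, Y) ≥ 3] = (92/33) / (4/11) = 23/3.

23/3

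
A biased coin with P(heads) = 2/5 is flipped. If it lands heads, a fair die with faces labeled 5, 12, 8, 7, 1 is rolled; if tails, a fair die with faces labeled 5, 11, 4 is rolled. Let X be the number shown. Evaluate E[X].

166/25

E[X | heads] = (5+12+8+7+1)/5 = 33/5.
E[X | tails] = (5+11+4)/3 = 20/3.
By the law of total expectation,
E[X] = (2/5)·(33/5) + (3/5)·(20/3) = 166/25.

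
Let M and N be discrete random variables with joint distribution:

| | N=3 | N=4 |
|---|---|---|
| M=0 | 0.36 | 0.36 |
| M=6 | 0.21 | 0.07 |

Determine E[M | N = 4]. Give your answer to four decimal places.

P(N = 4) = 0.43.
Σ M·P over the event = 0·(0.36) + 6·(0.07) = 0.42.
E[M | N = 4] = (0.42) / (0.43) = 0.9767.

0.9767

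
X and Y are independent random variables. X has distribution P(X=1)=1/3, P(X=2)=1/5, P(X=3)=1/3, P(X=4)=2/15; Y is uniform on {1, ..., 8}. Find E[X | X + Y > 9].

60/19

P(X + Y > 9) = 19/120.
Summing X·P(x,y) over outcomes with X + Y > 9 gives 1/2.
E[X | X + Y > 9] = (1/2) / (19/120) = 60/19.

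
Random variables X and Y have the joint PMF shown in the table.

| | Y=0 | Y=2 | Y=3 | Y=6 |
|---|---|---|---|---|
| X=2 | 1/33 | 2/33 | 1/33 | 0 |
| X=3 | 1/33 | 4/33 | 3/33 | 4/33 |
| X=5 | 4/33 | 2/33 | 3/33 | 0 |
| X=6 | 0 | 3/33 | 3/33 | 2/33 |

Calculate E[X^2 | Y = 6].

P(Y = 6) = 2/11.
Σ X^2·P over the event = 9·(4/33) + 36·(2/33) = 36/11.
E[X^2 | Y = 6] = (36/11) / (2/11) = 18.

18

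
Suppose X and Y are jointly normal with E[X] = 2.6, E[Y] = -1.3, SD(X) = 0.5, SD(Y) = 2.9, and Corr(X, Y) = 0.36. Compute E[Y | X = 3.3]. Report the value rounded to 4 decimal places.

0.1616

E[Y | X=x] = μ_Y + ρ(σ_Y/σ_X)(x − μ_X) for jointly normal variables.
E[Y | X=3.3] = -1.3 + (0.36)·(2.9/0.5)·(3.3 − (2.6)) = -1.3 + (2.088)·(0.7) = 0.1616.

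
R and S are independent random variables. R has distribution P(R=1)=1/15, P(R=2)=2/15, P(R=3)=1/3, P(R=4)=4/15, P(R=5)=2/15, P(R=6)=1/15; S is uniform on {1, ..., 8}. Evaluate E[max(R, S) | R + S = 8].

76/15

P(R + S = 8) = 1/8.
Summing max(R,S)·P(x,y) over outcomes with R + S = 8 gives 19/30.
E[max(R, S) | R + S = 8] = (19/30) / (1/8) = 76/15.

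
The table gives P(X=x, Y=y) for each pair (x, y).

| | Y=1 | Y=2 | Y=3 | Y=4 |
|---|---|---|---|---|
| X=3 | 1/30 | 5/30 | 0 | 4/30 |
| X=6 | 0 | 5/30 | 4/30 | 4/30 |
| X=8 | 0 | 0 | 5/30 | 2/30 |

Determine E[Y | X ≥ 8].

23/7

P(X ≥ 8) = 7/30.
Σ Y·P over the event = 3·(5/30) + 4·(2/30) = 23/30.
E[Y | X ≥ 8] = (23/30) / (7/30) = 23/7.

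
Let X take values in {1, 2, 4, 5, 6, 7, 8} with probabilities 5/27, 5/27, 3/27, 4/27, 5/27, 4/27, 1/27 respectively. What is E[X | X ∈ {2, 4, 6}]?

4

P(X ∈ {2, 4, 6}) = 13/27.
Σ over the event: 2·5/27 + 4·1/9 + 6·5/27 = 52/27.
E[X | X ∈ {2, 4, 6}] = (52/27) / (13/27) = 4.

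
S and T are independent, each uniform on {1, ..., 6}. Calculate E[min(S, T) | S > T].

7/3

P(S > T) = 5/12.
Summing min(S,T)·P(x,y) over outcomes with S > T gives 35/36.
E[min(S, T) | S > T] = (35/36) / (5/12) = 7/3.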